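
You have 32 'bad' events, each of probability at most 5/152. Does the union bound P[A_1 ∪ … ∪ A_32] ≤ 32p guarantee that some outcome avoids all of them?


Union bound: P[∪_{i=1}^{32} A_i] ≤ Σ_i P[A_i] ≤ 32·p = 32·(5/152) = 20/19.
Numerically: 20/19 ≈ 1.05263.
Is 20/19 < 1? NO.
Since the bound 20/19 is ≥ 1, the union bound is uninformative here; it does NOT by itself certify existence.

32·p = 20/19 ≈ 1.05263; existence NOT certified by the union bound.


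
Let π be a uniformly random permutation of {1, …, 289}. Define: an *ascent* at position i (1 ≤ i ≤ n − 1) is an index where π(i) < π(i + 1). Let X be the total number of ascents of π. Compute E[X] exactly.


Write X = Σ X_I over i = 1, …, 288, with X_I the indicator of one ascent.
There are 288 indicators.
For each fixed i, the pair (π(i), π(i+1)) is a uniformly random ordered pair of distinct values from {1, …, 289}; by symmetry P[π(i) < π(i+1)] = 1/2.
By linearity: E[X] = 288 · (1/2) = (289 − 1) · (1/2) = 144 ≈ 144.0000.

E[X] = 144 = 144.0000.


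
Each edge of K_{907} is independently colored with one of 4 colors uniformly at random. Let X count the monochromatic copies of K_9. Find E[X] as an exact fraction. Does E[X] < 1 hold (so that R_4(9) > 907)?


E[X] = C(907, 9) · 4^{1 − 36} = 1100045734961417331175 · 4^{−35} = 1100045734961417331175/1180591620717411303424.
As a reduced fraction: E[X] = 1100045734961417331175/1180591620717411303424 ≈ 0.931775.
Is E[X] < 1? YES.
Since E[X] < 1, there exists a 4-coloring of K_{907} with no monochromatic K_9; hence R_4(9) > 907.

E[X] = 1100045734961417331175/1180591620717411303424 ≈ 0.931775; E[X] < 1, so R_4(9) > 907.


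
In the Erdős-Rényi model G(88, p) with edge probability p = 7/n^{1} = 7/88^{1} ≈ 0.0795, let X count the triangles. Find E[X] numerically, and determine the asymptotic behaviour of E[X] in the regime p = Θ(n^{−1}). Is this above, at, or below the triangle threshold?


Number of potential triangles: C(88, 3) = 109736.
Each occurs with probability p³ ≈ (0.0795)³ ≈ 5.03322e-04.
By linearity: E[X] = C(88, 3)·p³ ≈ 109736 · 5.03322e-04 ≈ 55.233.
Here α = 1, so p = 7/n is exactly at the triangle threshold p ~ 1/n. Asymptotically E[X] → c³/6 = 7³/6 = 343/6 ≈ 57.167, a bounded constant. In this regime the triangle count is asymptotically Poisson(c³/6).

E[X] ≈ 55.233; in regime p = Θ(1/n^{1}) E[X] stays bounded (at the triangle threshold p ~ 1/n).


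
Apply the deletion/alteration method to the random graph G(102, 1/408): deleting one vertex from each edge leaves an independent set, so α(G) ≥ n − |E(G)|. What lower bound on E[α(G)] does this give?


E[|E(G)|] = C(102, 2)·p = 5151 · (1/408) = 101/8.
E[α(G)] ≥ n − E[|E(G)|] = 102 − 101/8 = 715/8.
Numerically: ≈ 89.37500.
(This is only a lower bound; the true E[α(G)] may be larger.)

E[α(G)] ≥ 715/8 ≈ 89.37500.


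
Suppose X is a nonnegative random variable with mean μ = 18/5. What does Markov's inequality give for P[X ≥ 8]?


μ = E[X] = 18/5, a = 8.
Markov: P[X ≥ 8] ≤ μ/a = (18/5)/8 = 9/20.
Numerically: ≈ 0.450.
(Since a = 8 > μ = 3.600, the bound 9/20 is < 1 and informative.)

P[X ≥ 8] ≤ 9/20 ≈ 0.450.


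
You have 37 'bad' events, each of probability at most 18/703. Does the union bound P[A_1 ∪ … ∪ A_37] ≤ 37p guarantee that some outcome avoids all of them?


Union bound: P[∪_{i=1}^{37} A_i] ≤ Σ_i P[A_i] ≤ 37·p = 37·(18/703) = 18/19.
Numerically: 18/19 ≈ 0.94737.
Is 18/19 < 1? YES.
Since P[∪ A_i] ≤ 18/19 < 1, the complement has P[∩ A_i^c] ≥ 1 − 18/19 = 1/19 > 0, so some outcome avoids every A_i.

37·p = 18/19 ≈ 0.94737; existence CERTIFIED by the union bound.


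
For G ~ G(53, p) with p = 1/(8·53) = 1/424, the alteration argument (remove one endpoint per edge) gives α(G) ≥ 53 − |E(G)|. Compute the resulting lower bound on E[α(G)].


E[|E(G)|] = C(53, 2)·p = 1378 · (1/424) = 13/4.
E[α(G)] ≥ n − E[|E(G)|] = 53 − 13/4 = 199/4.
Numerically: ≈ 49.75000.
(This is only a lower bound; the true E[α(G)] may be larger.)

E[α(G)] ≥ 199/4 ≈ 49.75000.


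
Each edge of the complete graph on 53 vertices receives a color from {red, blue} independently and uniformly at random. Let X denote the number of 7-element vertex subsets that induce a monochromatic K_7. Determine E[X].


Let X = Σ_S X_S over the C(53, 7) = 154143080 subsets S of size 7, where X_S = 1 if the K_7 on S is monochromatic.
For a fixed S, the K_7 on S has C(7, 2) = 21 edges. P[all 21 edges red] = (1/2)^21, and likewise for blue, so P[monochromatic] = 2·(1/2)^21 = 2^{1 − 21} = 1/1048576.
By linearity of expectation: E[X] = C(53, 7) · 2^{1 − 21} = 154143080 · 1/1048576 = 19267885/131072.
Numerically: E[X] ≈ 147.002296.

E[X] = C(53,7)·2^(1−C(7,2)) = 19267885/131072 ≈ 147.002296.


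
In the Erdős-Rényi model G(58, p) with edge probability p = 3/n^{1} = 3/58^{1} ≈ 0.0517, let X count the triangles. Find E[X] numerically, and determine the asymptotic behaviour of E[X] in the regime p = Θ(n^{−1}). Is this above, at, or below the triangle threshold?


Number of potential triangles: C(58, 3) = 30856.
Each occurs with probability p³ ≈ (0.0517)³ ≈ 1.38382e-04.
By linearity: E[X] = C(58, 3)·p³ ≈ 30856 · 1.38382e-04 ≈ 4.270.
Here α = 1, so p = 3/n is exactly at the triangle threshold p ~ 1/n. Asymptotically E[X] → c³/6 = 3³/6 = 9/2 ≈ 4.500, a bounded constant. In this regime the triangle count is asymptotically Poisson(c³/6).

E[X] ≈ 4.270; in regime p = Θ(1/n^{1}) E[X] stays bounded (at the triangle threshold p ~ 1/n).


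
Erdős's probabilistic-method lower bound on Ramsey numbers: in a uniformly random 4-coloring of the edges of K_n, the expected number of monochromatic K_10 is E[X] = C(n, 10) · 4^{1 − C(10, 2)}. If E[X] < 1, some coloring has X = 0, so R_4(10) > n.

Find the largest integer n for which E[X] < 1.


We need C(n, 10) · 4^{1 − 45} < 1, i.e. C(n, 10) < 4^{45 − 1} = 309485009821345068724781056.
Check values of n near the boundary:
  n = 2018: C(2018, 10) = 301820606687612220663963508; 301820606687612220663963508 < 309485009821345068724781056? YES
  n = 2019: C(2019, 10) = 303322949179835278009229628; 303322949179835278009229628 < 309485009821345068724781056? YES
  n = 2020: C(2020, 10) = 304832018578739931133653656; 304832018578739931133653656 < 309485009821345068724781056? YES
  n = 2021: C(2021, 10) = 306347841644770462864800616; 306347841644770462864800616 < 309485009821345068724781056? YES
  n = 2022: C(2022, 10) = 307870445231474093395937796; 307870445231474093395937796 < 309485009821345068724781056? YES
  n = 2023: C(2023, 10) = 309399856285778485315440716; 309399856285778485315440716 < 309485009821345068724781056? YES
  n = 2024: C(2024, 10) = 310936101848269937576192656; 310936101848269937576192656 < 309485009821345068724781056? NO
  n = 2025: C(2025, 10) = 312479209053472269772600560; 312479209053472269772600560 < 309485009821345068724781056? NO
The largest n with C(n, 10) < 309485009821345068724781056 is n = 2023 (where E[X] = 77349964071444621328860179/77371252455336267181195264 ≈ 0.9997249). Hence R_4(10) > 2023, i.e. R_4(10) ≥ 2024.

Largest n = 2023; hence R_4(10) > 2023.


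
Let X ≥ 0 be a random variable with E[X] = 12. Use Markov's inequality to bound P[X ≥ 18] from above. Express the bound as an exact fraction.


μ = E[X] = 12, a = 18.
Markov: P[X ≥ 18] ≤ μ/a = (12)/18 = 2/3.
Numerically: ≈ 0.667.
(Since a = 18 > μ = 12.000, the bound 2/3 is < 1 and informative.)

P[X ≥ 18] ≤ 2/3 ≈ 0.667.


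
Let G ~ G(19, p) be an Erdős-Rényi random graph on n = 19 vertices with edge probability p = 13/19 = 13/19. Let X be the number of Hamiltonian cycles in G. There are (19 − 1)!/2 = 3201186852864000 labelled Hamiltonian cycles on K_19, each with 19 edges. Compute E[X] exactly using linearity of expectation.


K_19 has (19 − 1)!/2 = 3201186852864000 labelled Hamiltonian cycles.
For each such Hamiltonian cycle H, let X_H = 1 if all 19 edges of H are present in G. Then P[X_H = 1] = p^{19} = (13/19)^{19} = 1461920290375446110677/1978419655660313589123979.
By linearity: E[X] = Σ_H E[X_H] = 3201186852864000 · p^{19} = 3201186852864000 · 1461920290375446110677/1978419655660313589123979 = 4679880013484999364018134658428928000/1978419655660313589123979.
Numerically: E[X] ≈ 2.36546e+12.

E[X] = 3201186852864000 · (13/19)^{19} = 4679880013484999364018134658428928000/1978419655660313589123979 ≈ 2.36546e+12.


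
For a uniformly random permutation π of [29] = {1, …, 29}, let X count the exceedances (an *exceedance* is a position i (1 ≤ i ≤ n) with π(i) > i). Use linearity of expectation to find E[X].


Write X = Σ_{i=1}^{29} X_i, where X_i = 1_{π(i) > i}.
For each fixed i, π(i) is uniform over {1, …, 29} (marginal of a uniform permutation), so P[π(i) > i] = (n − i)/n. Summing: Σ_{i=1}^{29} (n − i)/n = (0 + 1 + … + 28)/29 = 29(29 − 1)/(2·29) = (29 − 1)/2.
Hence E[X] = Σ_{i=1}^{29} (29 − i)/29 = 14 ≈ 14.000.

E[X] = 14 = 14.000.


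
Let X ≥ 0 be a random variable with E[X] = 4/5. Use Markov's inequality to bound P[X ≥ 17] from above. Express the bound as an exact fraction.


μ = E[X] = 4/5, a = 17.
Markov: P[X ≥ 17] ≤ μ/a = (4/5)/17 = 4/85.
Numerically: ≈ 0.047.
(Since a = 17 > μ = 0.800, the bound 4/85 is < 1 and informative.)

P[X ≥ 17] ≤ 4/85 ≈ 0.047.


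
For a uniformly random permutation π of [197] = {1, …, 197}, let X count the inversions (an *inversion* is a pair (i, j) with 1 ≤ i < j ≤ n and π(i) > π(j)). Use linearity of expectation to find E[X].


Write X = Σ X_I over the C(197, 2) = 19306 pairs i < j, with X_I the indicator of one inversion.
There are 19306 indicators.
For each fixed pair i < j, the values π(i) and π(j) are two distinct elements of {1, …, 197} in uniformly random order; by symmetry P[π(i) > π(j)] = 1/2.
By linearity: E[X] = 19306 · (1/2) = C(197, 2) · (1/2) = 19306/2 = 9653 ≈ 9653.0000.

E[X] = 9653 = 9653.0000.


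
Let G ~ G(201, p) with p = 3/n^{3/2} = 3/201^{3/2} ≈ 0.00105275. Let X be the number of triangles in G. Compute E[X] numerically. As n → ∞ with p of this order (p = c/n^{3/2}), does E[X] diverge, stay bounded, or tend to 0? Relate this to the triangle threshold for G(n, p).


Number of potential triangles: C(201, 3) = 1333300.
Each occurs with probability p³ ≈ (0.00105275)³ ≈ 1.16675993e-09.
By linearity: E[X] = C(201, 3)·p³ ≈ 1333300 · 1.16675993e-09 ≈ 0.001556.
Since α = 3/2 > 1, p = c/n^{3/2} = o(1/n) is below the triangle threshold p ~ 1/n. Asymptotically E[X] ~ (c³/6)·n^{3(1−α)} = (3³/6)·n^{-1.5} → 0, so by Markov's inequality G has no triangles w.h.p.

E[X] ≈ 0.001556; in regime p = Θ(1/n^{3/2}) E[X] tends to 0 (below the triangle threshold p ~ 1/n).


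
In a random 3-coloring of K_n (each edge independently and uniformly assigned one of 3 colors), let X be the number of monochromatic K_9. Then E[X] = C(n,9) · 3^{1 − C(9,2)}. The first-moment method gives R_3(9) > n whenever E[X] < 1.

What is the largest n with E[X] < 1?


We need C(n, 9) · 3^{1 − 36} < 1, i.e. C(n, 9) < 3^{36 − 1} = 50031545098999707.
Check values of n near the boundary:
  n = 296: C(296, 9) = 42513789098994080; 42513789098994080 < 50031545098999707? YES
  n = 297: C(297, 9) = 43842345008337645; 43842345008337645 < 50031545098999707? YES
  n = 298: C(298, 9) = 45207677551849890; 45207677551849890 < 50031545098999707? YES
  n = 299: C(299, 9) = 46610674441390059; 46610674441390059 < 50031545098999707? YES
  n = 300: C(300, 9) = 48052241692154700; 48052241692154700 < 50031545098999707? YES
  n = 301: C(301, 9) = 49533303936090975; 49533303936090975 < 50031545098999707? YES
  n = 302: C(302, 9) = 51054804739588650; 51054804739588650 < 50031545098999707? NO
  n = 303: C(303, 9) = 52617706925494425; 52617706925494425 < 50031545098999707? NO
  n = 304: C(304, 9) = 54222992899492560; 54222992899492560 < 50031545098999707? NO
The largest n with C(n, 9) < 50031545098999707 is n = 301 (where E[X] = 16511101312030325/16677181699666569 ≈ 0.990). Hence R_3(9) > 301, i.e. R_3(9) ≥ 302.

Largest n = 301; hence R_3(9) > 301.


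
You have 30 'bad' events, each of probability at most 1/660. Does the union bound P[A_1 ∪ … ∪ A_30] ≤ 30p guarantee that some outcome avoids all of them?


Union bound: P[∪_{i=1}^{30} A_i] ≤ Σ_i P[A_i] ≤ 30·p = 30·(1/660) = 1/22.
Numerically: 1/22 ≈ 0.045.
Is 1/22 < 1? YES.
Since P[∪ A_i] ≤ 1/22 < 1, the complement has P[∩ A_i^c] ≥ 1 − 1/22 = 21/22 > 0, so some outcome avoids every A_i.

30·p = 1/22 ≈ 0.045; existence CERTIFIED by the union bound.


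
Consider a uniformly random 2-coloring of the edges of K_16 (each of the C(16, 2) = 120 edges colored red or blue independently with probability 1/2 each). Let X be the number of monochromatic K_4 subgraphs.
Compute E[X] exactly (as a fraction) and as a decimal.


Let X = Σ_S X_S over the C(16, 4) = 1820 subsets S of size 4, where X_S = 1 if the K_4 on S is monochromatic.
For a fixed S, the K_4 on S has C(4, 2) = 6 edges. P[all 6 edges red] = (1/2)^6, and likewise for blue, so P[monochromatic] = 2·(1/2)^6 = 2^{1 − 6} = 1/32.
By linearity: E[X] = C(16, 4) · 2^{1 − 6} = 1820 · 1/32 = 455/8.
Numerically: E[X] ≈ 56.875.

E[X] = C(16,4)·2^(1−C(4,2)) = 455/8 ≈ 56.875.


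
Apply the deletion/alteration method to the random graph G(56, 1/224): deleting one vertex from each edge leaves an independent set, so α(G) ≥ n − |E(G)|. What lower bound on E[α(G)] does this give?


E[|E(G)|] = C(56, 2)·p = 1540 · (1/224) = 55/8.
E[α(G)] ≥ n − E[|E(G)|] = 56 − 55/8 = 393/8.
Numerically: ≈ 49.125000.
(This is only a lower bound; the true E[α(G)] may be larger.)

E[α(G)] ≥ 393/8 ≈ 49.125000.


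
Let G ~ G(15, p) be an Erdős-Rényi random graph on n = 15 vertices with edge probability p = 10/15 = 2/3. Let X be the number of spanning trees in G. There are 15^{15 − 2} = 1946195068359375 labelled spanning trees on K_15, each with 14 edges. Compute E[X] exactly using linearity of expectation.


K_15 has 15^{15 − 2} = 1946195068359375 labelled spanning trees.
For each such spanning tree H, let X_H = 1 if all 14 edges of H are present in G. Then P[X_H = 1] = p^{14} = (2/3)^{14} = 16384/4782969.
By linearity: E[X] = Σ_H E[X_H] = 1946195068359375 · p^{14} = 1946195068359375 · 16384/4782969 = 20000000000000/3.
Numerically: E[X] ≈ 6.667e+12.

E[X] = 1946195068359375 · (2/3)^{14} = 20000000000000/3 ≈ 6.667e+12.


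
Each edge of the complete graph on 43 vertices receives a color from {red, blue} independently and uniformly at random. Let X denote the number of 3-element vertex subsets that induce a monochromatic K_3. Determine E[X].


Let X = Σ_S X_S over the C(43, 3) = 12341 subsets S of size 3, where X_S = 1 if the K_3 on S is monochromatic.
For a fixed S, the K_3 on S has C(3, 2) = 3 edges. P[all 3 edges red] = (1/2)^3, and likewise for blue, so P[monochromatic] = 2·(1/2)^3 = 2^{1 − 3} = 1/4.
By linearity of expectation: E[X] = C(43, 3) · 2^{1 − 3} = 12341 · 1/4 = 12341/4.
Numerically: E[X] ≈ 3085.250000.

E[X] = C(43,3)·2^(1−C(3,2)) = 12341/4 ≈ 3085.250000.


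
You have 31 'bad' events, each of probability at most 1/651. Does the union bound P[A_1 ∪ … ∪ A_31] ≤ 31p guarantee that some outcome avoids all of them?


Union bound: P[∪_{i=1}^{31} A_i] ≤ Σ_i P[A_i] ≤ 31·p = 31·(1/651) = 1/21.
Numerically: 1/21 ≈ 0.04762.
Is 1/21 < 1? YES.
Since P[∪ A_i] ≤ 1/21 < 1, the complement has P[∩ A_i^c] ≥ 1 − 1/21 = 20/21 > 0, so some outcome avoids every A_i.

31·p = 1/21 ≈ 0.04762; existence CERTIFIED by the union bound.


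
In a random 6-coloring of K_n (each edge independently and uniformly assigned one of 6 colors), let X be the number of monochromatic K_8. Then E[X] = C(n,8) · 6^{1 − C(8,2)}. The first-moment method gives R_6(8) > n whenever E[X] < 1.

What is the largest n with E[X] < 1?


We need C(n, 8) · 6^{1 − 28} < 1, i.e. C(n, 8) < 6^{28 − 1} = 1023490369077469249536.
Check values of n near the boundary:
  n = 1592: C(1592, 8) = 1005480414540892933435; 1005480414540892933435 < 1023490369077469249536? YES
  n = 1593: C(1593, 8) = 1010555394551193970323; 1010555394551193970323 < 1023490369077469249536? YES
  n = 1594: C(1594, 8) = 1015652773590544255167; 1015652773590544255167 < 1023490369077469249536? YES
  n = 1595: C(1595, 8) = 1020772636343363633895; 1020772636343363633895 < 1023490369077469249536? YES
  n = 1596: C(1596, 8) = 1025915067760710553965; 1025915067760710553965 < 1023490369077469249536? NO
  n = 1597: C(1597, 8) = 1031080153060953275445; 1031080153060953275445 < 1023490369077469249536? NO
The largest n with C(n, 8) < 1023490369077469249536 is n = 1595 (where E[X] = 113419181815929292655/113721152119718805504 ≈ 0.9973446). Hence R_6(8) > 1595, i.e. R_6(8) ≥ 1596.

Largest n = 1595; hence R_6(8) > 1595.


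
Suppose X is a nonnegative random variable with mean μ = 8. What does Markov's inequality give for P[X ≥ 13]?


μ = E[X] = 8, a = 13.
Markov: P[X ≥ 13] ≤ μ/a = (8)/13 = 8/13.
Numerically: ≈ 0.615.
(Since a = 13 > μ = 8.000, the bound 8/13 is < 1 and informative.)

P[X ≥ 13] ≤ 8/13 ≈ 0.615.


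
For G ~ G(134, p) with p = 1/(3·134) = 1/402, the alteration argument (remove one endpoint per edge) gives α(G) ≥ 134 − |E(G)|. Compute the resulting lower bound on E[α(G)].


E[|E(G)|] = C(134, 2)·p = 8911 · (1/402) = 133/6.
E[α(G)] ≥ n − E[|E(G)|] = 134 − 133/6 = 671/6.
Numerically: ≈ 111.8333.
(This is only a lower bound; the true E[α(G)] may be larger.)

E[α(G)] ≥ 671/6 ≈ 111.8333.


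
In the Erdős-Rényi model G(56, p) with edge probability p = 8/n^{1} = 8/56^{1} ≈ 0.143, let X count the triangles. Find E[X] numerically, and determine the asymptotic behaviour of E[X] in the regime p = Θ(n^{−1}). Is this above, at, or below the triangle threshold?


Number of potential triangles: C(56, 3) = 27720.
Each occurs with probability p³ ≈ (0.143)³ ≈ 2.91545e-03.
By linearity: E[X] = C(56, 3)·p³ ≈ 27720 · 2.91545e-03 ≈ 80.816.
Here α = 1, so p = 8/n is exactly at the triangle threshold p ~ 1/n. Asymptotically E[X] → c³/6 = 8³/6 = 256/3 ≈ 85.333, a bounded constant. In this regime the triangle count is asymptotically Poisson(c³/6).

E[X] ≈ 80.816; in regime p = Θ(1/n^{1}) E[X] stays bounded (at the triangle threshold p ~ 1/n).


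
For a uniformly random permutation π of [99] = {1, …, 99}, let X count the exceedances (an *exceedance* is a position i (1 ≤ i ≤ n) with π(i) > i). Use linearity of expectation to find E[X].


Write X = Σ_{i=1}^{99} X_i, where X_i = 1_{π(i) > i}.
For each fixed i, π(i) is uniform over {1, …, 99} (marginal of a uniform permutation), so P[π(i) > i] = (n − i)/n. Summing: Σ_{i=1}^{99} (n − i)/n = (0 + 1 + … + 98)/99 = 99(99 − 1)/(2·99) = (99 − 1)/2.
Hence E[X] = Σ_{i=1}^{99} (99 − i)/99 = 49 ≈ 49.000000.

E[X] = 49 = 49.000000.


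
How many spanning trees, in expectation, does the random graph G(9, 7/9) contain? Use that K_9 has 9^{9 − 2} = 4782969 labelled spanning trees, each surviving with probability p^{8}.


K_9 has 9^{9 − 2} = 4782969 labelled spanning trees.
For each such spanning tree H, let X_H = 1 if all 8 edges of H are present in G. Then P[X_H = 1] = p^{8} = (7/9)^{8} = 5764801/43046721.
Summing the indicators: E[X] = Σ_H E[X_H] = 4782969 · p^{8} = 4782969 · 5764801/43046721 = 5764801/9.
Numerically: E[X] ≈ 6.41e+05.

E[X] = 4782969 · (7/9)^{8} = 5764801/9 ≈ 6.41e+05.


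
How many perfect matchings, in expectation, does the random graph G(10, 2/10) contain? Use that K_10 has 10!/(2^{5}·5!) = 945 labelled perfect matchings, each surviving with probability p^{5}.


K_10 has 10!/(2^{5}·5!) = 945 labelled perfect matchings.
For each such perfect matching H, let X_H = 1 if all 5 edges of H are present in G. Then P[X_H = 1] = p^{5} = (1/5)^{5} = 1/3125.
By linearity: E[X] = Σ_H E[X_H] = 945 · p^{5} = 945 · 1/3125 = 189/625.
Numerically: E[X] ≈ 0.302.

E[X] = 945 · (1/5)^{5} = 189/625 ≈ 0.302.


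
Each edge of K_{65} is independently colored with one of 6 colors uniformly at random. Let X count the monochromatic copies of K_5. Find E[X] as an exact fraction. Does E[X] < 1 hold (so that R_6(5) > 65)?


E[X] = C(65, 5) · 6^{1 − 10} = 8259888 · 6^{−9} = 8259888/10077696.
As a reduced fraction: E[X] = 172081/209952 ≈ 0.820.
Is E[X] < 1? YES.
Since E[X] < 1, there exists a 6-coloring of K_{65} with no monochromatic K_5; hence R_6(5) > 65.

E[X] = 172081/209952 ≈ 0.820; E[X] < 1, so R_6(5) > 65.


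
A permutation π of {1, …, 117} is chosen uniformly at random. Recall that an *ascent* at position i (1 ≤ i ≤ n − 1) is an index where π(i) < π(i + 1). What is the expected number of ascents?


Write X = Σ X_I over i = 1, …, 116, with X_I the indicator of one ascent.
There are 116 indicators.
For each fixed i, the pair (π(i), π(i+1)) is a uniformly random ordered pair of distinct values from {1, …, 117}; by symmetry P[π(i) < π(i+1)] = 1/2.
By linearity: E[X] = 116 · (1/2) = (117 − 1) · (1/2) = 58 ≈ 58.0000.

E[X] = 58 = 58.0000.


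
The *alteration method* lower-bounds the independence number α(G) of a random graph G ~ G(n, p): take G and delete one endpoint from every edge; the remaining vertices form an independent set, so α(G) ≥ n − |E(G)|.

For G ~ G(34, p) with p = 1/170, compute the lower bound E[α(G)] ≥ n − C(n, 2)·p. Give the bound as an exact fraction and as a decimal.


E[|E(G)|] = C(34, 2)·p = 561 · (1/170) = 33/10.
E[α(G)] ≥ n − E[|E(G)|] = 34 − 33/10 = 307/10.
Numerically: ≈ 30.7000.
(This is only a lower bound; the true E[α(G)] may be larger.)

E[α(G)] ≥ 307/10 ≈ 30.7000.


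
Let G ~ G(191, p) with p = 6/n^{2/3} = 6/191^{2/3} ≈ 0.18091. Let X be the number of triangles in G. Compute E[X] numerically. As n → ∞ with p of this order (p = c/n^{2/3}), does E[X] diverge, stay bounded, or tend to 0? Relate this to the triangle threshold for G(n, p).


Number of potential triangles: C(191, 3) = 1143135.
Each occurs with probability p³ ≈ (0.18091)³ ≈ 5.9208903e-03.
By linearity: E[X] = C(191, 3)·p³ ≈ 1143135 · 5.9208903e-03 ≈ 6768.37696.
Since α = 2/3 < 1, p = c/n^{2/3} ≫ 1/n is above the triangle threshold p ~ 1/n. Asymptotically E[X] ~ (c³/6)·n^{3(1−α)} = (6³/6)·n^{1} → ∞; triangles are abundant w.h.p.

E[X] ≈ 6768.37696; in regime p = Θ(1/n^{2/3}) E[X] diverges (above the triangle threshold p ~ 1/n).


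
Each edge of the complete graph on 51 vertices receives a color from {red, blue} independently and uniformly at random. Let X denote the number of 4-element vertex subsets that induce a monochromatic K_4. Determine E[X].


Let X = Σ_S X_S over the C(51, 4) = 249900 subsets S of size 4, where X_S = 1 if the K_4 on S is monochromatic.
For a fixed S, the K_4 on S has C(4, 2) = 6 edges. P[all 6 edges red] = (1/2)^6, and likewise for blue, so P[monochromatic] = 2·(1/2)^6 = 2^{1 − 6} = 1/32.
Summing: E[X] = C(51, 4) · 2^{1 − 6} = 249900 · 1/32 = 62475/8.
Numerically: E[X] ≈ 7809.37500.

E[X] = C(51,4)·2^(1−C(4,2)) = 62475/8 ≈ 7809.37500.


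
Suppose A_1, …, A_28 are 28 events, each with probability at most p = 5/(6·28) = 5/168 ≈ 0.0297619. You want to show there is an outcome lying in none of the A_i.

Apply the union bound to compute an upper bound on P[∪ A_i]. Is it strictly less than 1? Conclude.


Union bound: P[∪_{i=1}^{28} A_i] ≤ Σ_i P[A_i] ≤ 28·p = 28·(5/168) = 5/6.
Numerically: 5/6 ≈ 0.8333333.
Is 5/6 < 1? YES.
Since P[∪ A_i] ≤ 5/6 < 1, the complement has P[∩ A_i^c] ≥ 1 − 5/6 = 1/6 > 0, so some outcome avoids every A_i.

28·p = 5/6 ≈ 0.8333333; existence CERTIFIED by the union bound.


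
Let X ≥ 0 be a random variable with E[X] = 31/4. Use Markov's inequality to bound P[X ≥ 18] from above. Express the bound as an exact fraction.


μ = E[X] = 31/4, a = 18.
Markov: P[X ≥ 18] ≤ μ/a = (31/4)/18 = 31/72.
Numerically: ≈ 0.431.
(Since a = 18 > μ = 7.750, the bound 31/72 is < 1 and informative.)

P[X ≥ 18] ≤ 31/72 ≈ 0.431.


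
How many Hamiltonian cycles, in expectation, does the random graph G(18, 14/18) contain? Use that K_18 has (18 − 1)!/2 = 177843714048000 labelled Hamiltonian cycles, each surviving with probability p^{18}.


K_18 has (18 − 1)!/2 = 177843714048000 labelled Hamiltonian cycles.
For each such Hamiltonian cycle H, let X_H = 1 if all 18 edges of H are present in G. Then P[X_H = 1] = p^{18} = (7/9)^{18} = 1628413597910449/150094635296999121.
By linearity: E[X] = Σ_H E[X_H] = 177843714048000 · p^{18} = 177843714048000 · 1628413597910449/150094635296999121 = 397260798708725298034688000/205891132094649.
Numerically: E[X] ≈ 1.9295e+12.

E[X] = 177843714048000 · (7/9)^{18} = 397260798708725298034688000/205891132094649 ≈ 1.9295e+12.


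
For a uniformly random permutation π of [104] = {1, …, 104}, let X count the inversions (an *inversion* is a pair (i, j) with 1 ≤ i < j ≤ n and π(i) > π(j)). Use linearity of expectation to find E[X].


Write X = Σ X_I over the C(104, 2) = 5356 pairs i < j, with X_I the indicator of one inversion.
There are 5356 indicators.
For each fixed pair i < j, the values π(i) and π(j) are two distinct elements of {1, …, 104} in uniformly random order; by symmetry P[π(i) > π(j)] = 1/2.
By linearity: E[X] = 5356 · (1/2) = C(104, 2) · (1/2) = 5356/2 = 2678 ≈ 2678.00000.

E[X] = 2678 = 2678.00000.


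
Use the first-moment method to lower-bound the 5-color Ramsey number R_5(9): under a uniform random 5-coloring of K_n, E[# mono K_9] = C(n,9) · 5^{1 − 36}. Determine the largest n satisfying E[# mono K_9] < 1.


We need C(n, 9) · 5^{1 − 36} < 1, i.e. C(n, 9) < 5^{36 − 1} = 2910383045673370361328125.
Check values of n near the boundary:
  n = 2167: C(2167, 9) = 2855899084841489792706810; 2855899084841489792706810 < 2910383045673370361328125? YES
  n = 2168: C(2168, 9) = 2867804175977929537095120; 2867804175977929537095120 < 2910383045673370361328125? YES
  n = 2169: C(2169, 9) = 2879753360044504243499683; 2879753360044504243499683 < 2910383045673370361328125? YES
  n = 2170: C(2170, 9) = 2891746779868845075610510; 2891746779868845075610510 < 2910383045673370361328125? YES
  n = 2171: C(2171, 9) = 2903784578674959601827205; 2903784578674959601827205 < 2910383045673370361328125? YES
  n = 2172: C(2172, 9) = 2915866900084148060642020; 2915866900084148060642020 < 2910383045673370361328125? NO
  n = 2173: C(2173, 9) = 2927993888115921319674265; 2927993888115921319674265 < 2910383045673370361328125? NO
The largest n with C(n, 9) < 2910383045673370361328125 is n = 2171 (where E[X] = 580756915734991920365441/582076609134674072265625 ≈ 0.9977). Hence R_5(9) > 2171, i.e. R_5(9) ≥ 2172.

Largest n = 2171; hence R_5(9) > 2171.


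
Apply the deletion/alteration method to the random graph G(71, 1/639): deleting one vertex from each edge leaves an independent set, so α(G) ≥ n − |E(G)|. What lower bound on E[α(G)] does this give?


E[|E(G)|] = C(71, 2)·p = 2485 · (1/639) = 35/9.
E[α(G)] ≥ n − E[|E(G)|] = 71 − 35/9 = 604/9.
Numerically: ≈ 67.111.
(This is only a lower bound; the true E[α(G)] may be larger.)

E[α(G)] ≥ 604/9 ≈ 67.111.


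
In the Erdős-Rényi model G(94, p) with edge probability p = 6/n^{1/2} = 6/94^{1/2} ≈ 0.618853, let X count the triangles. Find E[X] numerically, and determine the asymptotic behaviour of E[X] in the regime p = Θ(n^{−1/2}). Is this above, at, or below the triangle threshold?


Number of potential triangles: C(94, 3) = 134044.
Each occurs with probability p³ ≈ (0.618853)³ ≈ 2.37007435e-01.
By linearity: E[X] = C(94, 3)·p³ ≈ 134044 · 2.37007435e-01 ≈ 31769.424659.
Since α = 1/2 < 1, p = c/n^{1/2} ≫ 1/n is above the triangle threshold p ~ 1/n. Asymptotically E[X] ~ (c³/6)·n^{3(1−α)} = (6³/6)·n^{1.5} → ∞; triangles are abundant w.h.p.

E[X] ≈ 31769.424659; in regime p = Θ(1/n^{1/2}) E[X] diverges (above the triangle threshold p ~ 1/n).


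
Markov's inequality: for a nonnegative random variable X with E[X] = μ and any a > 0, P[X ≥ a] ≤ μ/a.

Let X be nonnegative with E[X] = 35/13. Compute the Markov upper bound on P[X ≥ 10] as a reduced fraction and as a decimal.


μ = E[X] = 35/13, a = 10.
Markov: P[X ≥ 10] ≤ μ/a = (35/13)/10 = 7/26.
Numerically: ≈ 0.269231.
(Since a = 10 > μ = 2.692308, the bound 7/26 is < 1 and informative.)

P[X ≥ 10] ≤ 7/26 ≈ 0.269231.


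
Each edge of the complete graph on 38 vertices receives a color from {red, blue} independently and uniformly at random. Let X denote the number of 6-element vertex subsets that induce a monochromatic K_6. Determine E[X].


Let X = Σ_S X_S over the C(38, 6) = 2760681 subsets S of size 6, where X_S = 1 if the K_6 on S is monochromatic.
For a fixed S, the K_6 on S has C(6, 2) = 15 edges. P[all 15 edges red] = (1/2)^15, and likewise for blue, so P[monochromatic] = 2·(1/2)^15 = 2^{1 − 15} = 1/16384.
By linearity: E[X] = C(38, 6) · 2^{1 − 15} = 2760681 · 1/16384 = 2760681/16384.
Numerically: E[X] ≈ 168.4986.

E[X] = C(38,6)·2^(1−C(6,2)) = 2760681/16384 ≈ 168.4986.


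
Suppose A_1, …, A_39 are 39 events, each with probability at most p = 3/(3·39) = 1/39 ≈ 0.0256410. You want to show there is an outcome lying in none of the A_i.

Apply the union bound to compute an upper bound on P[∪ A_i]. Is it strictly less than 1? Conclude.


Union bound: P[∪_{i=1}^{39} A_i] ≤ Σ_i P[A_i] ≤ 39·p = 39·(1/39) = 1.
Numerically: 1 ≈ 1.0000000.
Is 1 < 1? NO.
Since the bound 1 is ≥ 1, the union bound is uninformative here; it does NOT by itself certify existence.

39·p = 1 ≈ 1.0000000; existence NOT certified by the union bound.


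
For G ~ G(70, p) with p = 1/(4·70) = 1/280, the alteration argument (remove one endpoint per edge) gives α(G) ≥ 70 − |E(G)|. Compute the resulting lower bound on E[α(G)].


E[|E(G)|] = C(70, 2)·p = 2415 · (1/280) = 69/8.
E[α(G)] ≥ n − E[|E(G)|] = 70 − 69/8 = 491/8.
Numerically: ≈ 61.37500.
(This is only a lower bound; the true E[α(G)] may be larger.)

E[α(G)] ≥ 491/8 ≈ 61.37500.


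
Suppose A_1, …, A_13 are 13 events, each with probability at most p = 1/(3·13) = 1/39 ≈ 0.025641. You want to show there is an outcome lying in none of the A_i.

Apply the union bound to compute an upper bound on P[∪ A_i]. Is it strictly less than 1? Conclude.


Union bound: P[∪_{i=1}^{13} A_i] ≤ Σ_i P[A_i] ≤ 13·p = 13·(1/39) = 1/3.
Numerically: 1/3 ≈ 0.333333.
Is 1/3 < 1? YES.
Since P[∪ A_i] ≤ 1/3 < 1, the complement has P[∩ A_i^c] ≥ 1 − 1/3 = 2/3 > 0, so some outcome avoids every A_i.

13·p = 1/3 ≈ 0.333333; existence CERTIFIED by the union bound.


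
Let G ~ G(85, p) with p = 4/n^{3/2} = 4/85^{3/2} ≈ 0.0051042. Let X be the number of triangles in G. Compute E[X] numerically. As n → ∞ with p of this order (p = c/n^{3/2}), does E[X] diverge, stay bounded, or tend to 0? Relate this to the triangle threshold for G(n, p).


Number of potential triangles: C(85, 3) = 98770.
Each occurs with probability p³ ≈ (0.0051042)³ ≈ 1.3298260e-07.
By linearity: E[X] = C(85, 3)·p³ ≈ 98770 · 1.3298260e-07 ≈ 0.01313.
Since α = 3/2 > 1, p = c/n^{3/2} = o(1/n) is below the triangle threshold p ~ 1/n. Asymptotically E[X] ~ (c³/6)·n^{3(1−α)} = (4³/6)·n^{-1.5} → 0, so by Markov's inequality G has no triangles w.h.p.

E[X] ≈ 0.01313; in regime p = Θ(1/n^{3/2}) E[X] tends to 0 (below the triangle threshold p ~ 1/n).


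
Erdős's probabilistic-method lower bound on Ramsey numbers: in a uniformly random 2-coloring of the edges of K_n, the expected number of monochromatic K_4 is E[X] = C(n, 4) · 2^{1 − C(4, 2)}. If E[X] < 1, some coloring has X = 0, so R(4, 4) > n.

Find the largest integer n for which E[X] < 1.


We need C(n, 4) · 2^{1 − 6} < 1, i.e. C(n, 4) < 2^{6 − 1} = 32.
Check values of n near the boundary:
  n = 4: C(4, 4) = 1; 1 < 32? YES
  n = 5: C(5, 4) = 5; 5 < 32? YES
  n = 6: C(6, 4) = 15; 15 < 32? YES
  n = 7: C(7, 4) = 35; 35 < 32? NO
The largest n with C(n, 4) < 32 is n = 6 (where E[X] = 15/32 ≈ 0.4688). Hence R(4, 4) > 6, i.e. R(4, 4) ≥ 7.

Largest n = 6; hence R(4, 4) > 6.


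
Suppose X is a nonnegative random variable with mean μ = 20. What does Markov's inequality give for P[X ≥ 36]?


μ = E[X] = 20, a = 36.
Markov: P[X ≥ 36] ≤ μ/a = (20)/36 = 5/9.
Numerically: ≈ 0.555556.
(Since a = 36 > μ = 20.000000, the bound 5/9 is < 1 and informative.)

P[X ≥ 36] ≤ 5/9 ≈ 0.555556.


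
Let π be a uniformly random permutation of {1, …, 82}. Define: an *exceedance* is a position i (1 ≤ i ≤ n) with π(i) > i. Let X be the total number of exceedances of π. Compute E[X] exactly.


Write X = Σ_{i=1}^{82} X_i, where X_i = 1_{π(i) > i}.
For each fixed i, π(i) is uniform over {1, …, 82} (marginal of a uniform permutation), so P[π(i) > i] = (n − i)/n. Summing: Σ_{i=1}^{82} (n − i)/n = (0 + 1 + … + 81)/82 = 82(82 − 1)/(2·82) = (82 − 1)/2.
Hence E[X] = Σ_{i=1}^{82} (82 − i)/82 = 81/2 ≈ 40.500000.

E[X] = 81/2 = 40.500000.


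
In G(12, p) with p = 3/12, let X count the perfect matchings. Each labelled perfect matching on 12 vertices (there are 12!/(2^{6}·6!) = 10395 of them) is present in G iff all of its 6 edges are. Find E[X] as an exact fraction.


K_12 has 12!/(2^{6}·6!) = 10395 labelled perfect matchings.
For each such perfect matching H, let X_H = 1 if all 6 edges of H are present in G. Then P[X_H = 1] = p^{6} = (1/4)^{6} = 1/4096.
By linearity of expectation: E[X] = Σ_H E[X_H] = 10395 · p^{6} = 10395 · 1/4096 = 10395/4096.
Numerically: E[X] ≈ 2.54.

E[X] = 10395 · (1/4)^{6} = 10395/4096 ≈ 2.54.


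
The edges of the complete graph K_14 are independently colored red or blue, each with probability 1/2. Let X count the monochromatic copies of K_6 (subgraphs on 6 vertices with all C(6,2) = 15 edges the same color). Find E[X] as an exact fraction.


Let X = Σ_S X_S over the C(14, 6) = 3003 subsets S of size 6, where X_S = 1 if the K_6 on S is monochromatic.
For a fixed S, the K_6 on S has C(6, 2) = 15 edges. P[all 15 edges red] = (1/2)^15, and likewise for blue, so P[monochromatic] = 2·(1/2)^15 = 2^{1 − 15} = 1/16384.
By linearity of expectation: E[X] = C(14, 6) · 2^{1 − 15} = 3003 · 1/16384 = 3003/16384.
Numerically: E[X] ≈ 0.1833.

E[X] = C(14,6)·2^(1−C(6,2)) = 3003/16384 ≈ 0.1833.


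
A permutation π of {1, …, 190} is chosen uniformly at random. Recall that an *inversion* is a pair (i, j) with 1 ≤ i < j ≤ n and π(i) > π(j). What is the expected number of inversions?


Write X = Σ X_I over the C(190, 2) = 17955 pairs i < j, with X_I the indicator of one inversion.
There are 17955 indicators.
For each fixed pair i < j, the values π(i) and π(j) are two distinct elements of {1, …, 190} in uniformly random order; by symmetry P[π(i) > π(j)] = 1/2.
By linearity: E[X] = 17955 · (1/2) = C(190, 2) · (1/2) = 17955/2 = 17955/2 ≈ 8977.5000.

E[X] = 17955/2 = 8977.5000.


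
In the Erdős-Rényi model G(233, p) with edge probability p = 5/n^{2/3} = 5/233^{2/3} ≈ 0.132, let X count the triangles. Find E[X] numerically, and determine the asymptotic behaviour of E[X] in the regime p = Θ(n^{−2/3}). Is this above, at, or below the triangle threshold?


Number of potential triangles: C(233, 3) = 2081156.
Each occurs with probability p³ ≈ (0.132)³ ≈ 2.30249e-03.
By linearity: E[X] = C(233, 3)·p³ ≈ 2081156 · 2.30249e-03 ≈ 4791.845.
Since α = 2/3 < 1, p = c/n^{2/3} ≫ 1/n is above the triangle threshold p ~ 1/n. Asymptotically E[X] ~ (c³/6)·n^{3(1−α)} = (5³/6)·n^{1} → ∞; triangles are abundant w.h.p.

E[X] ≈ 4791.845; in regime p = Θ(1/n^{2/3}) E[X] diverges (above the triangle threshold p ~ 1/n).


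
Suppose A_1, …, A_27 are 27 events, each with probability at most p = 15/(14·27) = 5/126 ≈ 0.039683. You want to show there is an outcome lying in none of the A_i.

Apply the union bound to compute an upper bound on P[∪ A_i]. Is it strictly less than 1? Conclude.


Union bound: P[∪_{i=1}^{27} A_i] ≤ Σ_i P[A_i] ≤ 27·p = 27·(5/126) = 15/14.
Numerically: 15/14 ≈ 1.071429.
Is 15/14 < 1? NO.
Since the bound 15/14 is ≥ 1, the union bound is uninformative here; it does NOT by itself certify existence.

27·p = 15/14 ≈ 1.071429; existence NOT certified by the union bound.


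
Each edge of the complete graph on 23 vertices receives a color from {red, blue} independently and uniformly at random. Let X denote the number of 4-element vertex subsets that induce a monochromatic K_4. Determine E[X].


Let X = Σ_S X_S over the C(23, 4) = 8855 subsets S of size 4, where X_S = 1 if the K_4 on S is monochromatic.
For a fixed S, the K_4 on S has C(4, 2) = 6 edges. P[all 6 edges red] = (1/2)^6, and likewise for blue, so P[monochromatic] = 2·(1/2)^6 = 2^{1 − 6} = 1/32.
By linearity of expectation: E[X] = C(23, 4) · 2^{1 − 6} = 8855 · 1/32 = 8855/32.
Numerically: E[X] ≈ 276.718750.

E[X] = C(23,4)·2^(1−C(4,2)) = 8855/32 ≈ 276.718750.


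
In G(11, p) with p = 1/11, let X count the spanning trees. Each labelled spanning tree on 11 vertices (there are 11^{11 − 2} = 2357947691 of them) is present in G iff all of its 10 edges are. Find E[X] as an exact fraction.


K_11 has 11^{11 − 2} = 2357947691 labelled spanning trees.
For each such spanning tree H, let X_H = 1 if all 10 edges of H are present in G. Then P[X_H = 1] = p^{10} = (1/11)^{10} = 1/25937424601.
By linearity of expectation: E[X] = Σ_H E[X_H] = 2357947691 · p^{10} = 2357947691 · 1/25937424601 = 1/11.
Numerically: E[X] ≈ 0.09091.

E[X] = 2357947691 · (1/11)^{10} = 1/11 ≈ 0.09091.


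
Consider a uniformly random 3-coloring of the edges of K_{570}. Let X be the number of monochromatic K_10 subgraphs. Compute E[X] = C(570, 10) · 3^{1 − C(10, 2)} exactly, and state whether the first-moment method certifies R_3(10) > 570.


E[X] = C(570, 10) · 3^{1 − 45} = 921524823451961408691 · 3^{−44} = 921524823451961408691/984770902183611232881.
As a reduced fraction: E[X] = 34130549016739311433/36472996377170786403 ≈ 0.93578.
Is E[X] < 1? YES.
Since E[X] < 1, there exists a 3-coloring of K_{570} with no monochromatic K_10; hence R_3(10) > 570.

E[X] = 34130549016739311433/36472996377170786403 ≈ 0.93578; E[X] < 1, so R_3(10) > 570.


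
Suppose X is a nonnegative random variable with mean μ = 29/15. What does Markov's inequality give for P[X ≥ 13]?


μ = E[X] = 29/15, a = 13.
Markov: P[X ≥ 13] ≤ μ/a = (29/15)/13 = 29/195.
Numerically: ≈ 0.14872.
(Since a = 13 > μ = 1.93333, the bound 29/195 is < 1 and informative.)

P[X ≥ 13] ≤ 29/195 ≈ 0.14872.


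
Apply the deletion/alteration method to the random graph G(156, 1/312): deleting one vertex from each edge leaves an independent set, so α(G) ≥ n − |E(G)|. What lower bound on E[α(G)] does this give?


E[|E(G)|] = C(156, 2)·p = 12090 · (1/312) = 155/4.
E[α(G)] ≥ n − E[|E(G)|] = 156 − 155/4 = 469/4.
Numerically: ≈ 117.250.
(This is only a lower bound; the true E[α(G)] may be larger.)

E[α(G)] ≥ 469/4 ≈ 117.250.


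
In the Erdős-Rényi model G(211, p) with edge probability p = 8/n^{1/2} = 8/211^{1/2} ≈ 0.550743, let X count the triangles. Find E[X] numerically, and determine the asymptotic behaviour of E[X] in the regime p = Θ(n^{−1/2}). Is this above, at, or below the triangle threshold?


Number of potential triangles: C(211, 3) = 1543465.
Each occurs with probability p³ ≈ (0.550743)³ ≈ 1.67049922e-01.
By linearity: E[X] = C(211, 3)·p³ ≈ 1543465 · 1.67049922e-01 ≈ 257835.708358.
Since α = 1/2 < 1, p = c/n^{1/2} ≫ 1/n is above the triangle threshold p ~ 1/n. Asymptotically E[X] ~ (c³/6)·n^{3(1−α)} = (8³/6)·n^{1.5} → ∞; triangles are abundant w.h.p.

E[X] ≈ 257835.708358; in regime p = Θ(1/n^{1/2}) E[X] diverges (above the triangle threshold p ~ 1/n).
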